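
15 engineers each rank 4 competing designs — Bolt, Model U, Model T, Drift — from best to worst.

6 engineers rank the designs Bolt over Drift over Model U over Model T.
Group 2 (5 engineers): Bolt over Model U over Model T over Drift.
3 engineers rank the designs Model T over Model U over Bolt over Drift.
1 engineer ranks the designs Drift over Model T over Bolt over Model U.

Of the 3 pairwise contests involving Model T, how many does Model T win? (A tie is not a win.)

Model T against each rival (15 engineers):
Model T–Bolt: Bolt 11–4.
Model T vs Model U: Model U wins 11–4.
Model T vs Drift: Model T preferred on 5+3 = 8 ballots; Model T wins 8–7.
Model T beats Drift; loses to Bolt, Model U — 1 pairwise win.

1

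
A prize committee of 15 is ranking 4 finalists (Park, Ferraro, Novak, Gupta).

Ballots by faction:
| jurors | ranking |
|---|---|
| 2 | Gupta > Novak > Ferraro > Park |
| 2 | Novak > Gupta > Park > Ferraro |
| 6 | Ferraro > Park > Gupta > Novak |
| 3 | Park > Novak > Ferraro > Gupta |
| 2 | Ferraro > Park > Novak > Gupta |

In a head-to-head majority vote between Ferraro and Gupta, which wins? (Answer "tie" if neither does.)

Ballots ranking Ferraro above Gupta: 6 + 3 + 2 = 11.
Ballots ranking Gupta above Ferraro: 15 − 11 = 4.
Ferraro wins the head-to-head 11–4.

Ferraro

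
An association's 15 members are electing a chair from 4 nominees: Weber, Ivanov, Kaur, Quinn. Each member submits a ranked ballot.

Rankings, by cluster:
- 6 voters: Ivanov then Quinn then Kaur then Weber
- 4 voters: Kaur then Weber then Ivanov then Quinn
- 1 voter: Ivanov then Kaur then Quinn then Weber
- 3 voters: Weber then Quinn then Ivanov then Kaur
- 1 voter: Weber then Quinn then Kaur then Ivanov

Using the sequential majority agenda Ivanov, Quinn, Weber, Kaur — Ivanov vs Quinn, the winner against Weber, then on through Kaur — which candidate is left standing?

Round 1: Ivanov vs Quinn — 11–4, Ivanov advances.
Round 2: Ivanov vs Weber — 7–8, Weber advances.
Round 3: Weber vs Kaur — 4–11, Kaur advances.
The agenda winner is Kaur.

Kaur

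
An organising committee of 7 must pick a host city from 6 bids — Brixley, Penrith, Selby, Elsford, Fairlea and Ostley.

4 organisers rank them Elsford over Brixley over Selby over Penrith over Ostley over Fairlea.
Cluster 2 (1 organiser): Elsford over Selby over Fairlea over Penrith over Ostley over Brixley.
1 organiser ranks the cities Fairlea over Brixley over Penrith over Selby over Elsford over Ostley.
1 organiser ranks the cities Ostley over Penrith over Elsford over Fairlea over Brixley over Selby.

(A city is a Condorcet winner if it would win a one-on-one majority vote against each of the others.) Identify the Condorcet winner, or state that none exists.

Elsford

Head-to-head results (7 organisers):
Brixley vs Penrith: Brixley wins 5–2.
Brixley vs Selby: Brixley, 6–1.
Brixley–Elsford: Elsford 6–1.
Brixley–Fairlea: Brixley 4–3.
Brixley vs Ostley: Brixley wins 5–2.
Penrith–Selby: Selby 5–2.
Penrith vs Elsford: Elsford, 5–2.
Penrith vs Fairlea: Penrith wins 5–2.
Penrith–Ostley: Penrith 6–1.
Selby–Elsford: Elsford 6–1.
Selby vs Fairlea: Selby wins 5–2.
Selby vs Ostley: Selby, 6–1.
Elsford vs Fairlea: Elsford wins 6–1.
Elsford vs Ostley: Elsford, 6–1.
Fairlea vs Ostley: Ostley, 5–2.
Elsford defeats every rival head-to-head and is the Condorcet winner.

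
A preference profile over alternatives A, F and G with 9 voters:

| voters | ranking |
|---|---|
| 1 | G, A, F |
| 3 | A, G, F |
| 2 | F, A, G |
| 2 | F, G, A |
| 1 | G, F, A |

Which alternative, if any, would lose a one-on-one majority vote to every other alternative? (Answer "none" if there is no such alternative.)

Head-to-head results (9 voters):
A–F: F 5–4.
A vs G: 3+2 = 5 for A, 4 for G — A by 5–4.
F vs G: G, 5–4.
Each alternative has at least one pairwise win (A beats G; F beats A; G beats F) — no Condorcet loser.

none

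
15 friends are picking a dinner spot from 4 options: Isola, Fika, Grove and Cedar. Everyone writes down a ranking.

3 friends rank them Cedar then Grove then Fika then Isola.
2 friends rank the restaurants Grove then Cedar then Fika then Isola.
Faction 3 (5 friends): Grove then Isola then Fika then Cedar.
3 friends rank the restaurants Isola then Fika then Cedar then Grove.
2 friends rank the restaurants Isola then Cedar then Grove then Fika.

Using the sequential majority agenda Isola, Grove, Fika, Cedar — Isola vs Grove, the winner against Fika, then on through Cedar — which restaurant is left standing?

Round 1: Isola vs Grove — 5–10, Grove advances.
Round 2: Grove vs Fika — 12–3, Grove advances.
Round 3: Grove vs Cedar — 7–8, Cedar advances.
The agenda winner is Cedar.

Cedar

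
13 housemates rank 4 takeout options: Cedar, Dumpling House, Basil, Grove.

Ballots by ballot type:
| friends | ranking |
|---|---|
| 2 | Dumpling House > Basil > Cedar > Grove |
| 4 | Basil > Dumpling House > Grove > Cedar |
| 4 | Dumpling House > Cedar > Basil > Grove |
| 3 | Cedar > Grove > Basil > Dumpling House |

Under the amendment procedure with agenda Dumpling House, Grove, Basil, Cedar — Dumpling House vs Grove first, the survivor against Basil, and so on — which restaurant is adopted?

Cedar

Round 1: Dumpling House vs Grove — 10–3, Dumpling House advances.
Round 2: Dumpling House vs Basil — 6–7, Basil advances.
Round 3: Basil vs Cedar — 6–7, Cedar advances.
Cedar survives the agenda.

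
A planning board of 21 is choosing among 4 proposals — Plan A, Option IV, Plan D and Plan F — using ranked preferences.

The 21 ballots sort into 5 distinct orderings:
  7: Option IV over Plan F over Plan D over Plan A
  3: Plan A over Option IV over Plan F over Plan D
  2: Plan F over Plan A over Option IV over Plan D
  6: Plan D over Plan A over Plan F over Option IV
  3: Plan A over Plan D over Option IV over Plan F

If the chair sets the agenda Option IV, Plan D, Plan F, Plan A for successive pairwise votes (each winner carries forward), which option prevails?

Round 1: Option IV vs Plan D — 12–9, Option IV advances.
Round 2: Option IV vs Plan F — 13–8, Option IV advances.
Round 3: Option IV vs Plan A — 7–14, Plan A advances.
Plan A survives the agenda.

Plan A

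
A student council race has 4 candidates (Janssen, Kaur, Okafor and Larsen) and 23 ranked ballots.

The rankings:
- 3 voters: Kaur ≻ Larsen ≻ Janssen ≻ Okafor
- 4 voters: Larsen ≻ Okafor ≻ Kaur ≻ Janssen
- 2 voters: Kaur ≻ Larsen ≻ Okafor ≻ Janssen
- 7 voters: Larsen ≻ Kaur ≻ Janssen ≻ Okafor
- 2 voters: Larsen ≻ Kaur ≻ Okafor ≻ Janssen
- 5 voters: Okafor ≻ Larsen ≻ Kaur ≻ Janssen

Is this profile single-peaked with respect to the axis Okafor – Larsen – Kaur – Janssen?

yes

Axis positions: Okafor=1, Larsen=2, Kaur=3, Janssen=4.
Bloc 1 (peak Kaur at position 3): ranking walks positions 3-2-4-1, expanding outward from the peak — single-peaked.
Bloc 2 (peak Larsen at position 2): ranking walks positions 2-1-3-4, expanding outward from the peak — single-peaked.
Bloc 3 (peak Kaur at position 3): ranking walks positions 3-2-1-4, expanding outward from the peak — single-peaked.
Bloc 4 (peak Larsen at position 2): ranking walks positions 2-3-4-1, expanding outward from the peak — single-peaked.
Bloc 5 (peak Larsen at position 2): ranking walks positions 2-3-1-4, expanding outward from the peak — single-peaked.
Bloc 6 (peak Okafor at position 1): ranking walks positions 1-2-3-4, expanding outward from the peak — single-peaked.
Every ranking is single-peaked on this axis.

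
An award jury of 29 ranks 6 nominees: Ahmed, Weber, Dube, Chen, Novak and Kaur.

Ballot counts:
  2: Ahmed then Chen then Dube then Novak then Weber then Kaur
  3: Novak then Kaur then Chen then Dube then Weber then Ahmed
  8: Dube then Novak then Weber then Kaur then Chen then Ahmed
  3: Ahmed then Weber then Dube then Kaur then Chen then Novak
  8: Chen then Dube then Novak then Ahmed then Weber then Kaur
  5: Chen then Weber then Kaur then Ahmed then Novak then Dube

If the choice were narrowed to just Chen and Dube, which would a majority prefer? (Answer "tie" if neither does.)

Ballots ranking Chen above Dube: 2 + 3 + 8 + 5 = 18.
Ballots ranking Dube above Chen: 29 − 18 = 11.
Chen wins the head-to-head 18–11.

Chen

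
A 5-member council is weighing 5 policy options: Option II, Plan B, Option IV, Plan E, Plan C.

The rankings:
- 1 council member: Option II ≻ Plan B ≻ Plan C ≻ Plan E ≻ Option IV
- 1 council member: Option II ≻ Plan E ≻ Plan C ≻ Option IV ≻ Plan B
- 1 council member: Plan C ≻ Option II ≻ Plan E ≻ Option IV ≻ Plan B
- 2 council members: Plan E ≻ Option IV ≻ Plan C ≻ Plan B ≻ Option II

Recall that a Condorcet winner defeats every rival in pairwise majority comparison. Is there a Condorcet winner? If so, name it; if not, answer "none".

Head-to-head results (5 council members):
Option II vs Plan B: Option II wins 3–2.
Option II vs Option IV: Option II wins 3–2.
Option II vs Plan E: Option II, 3–2.
Option II vs Plan C: Plan C, 3–2.
Plan B vs Option IV: Option IV wins 4–1.
Plan B–Plan E: Plan E 4–1.
Plan B vs Plan C: Plan C, 4–1.
Option IV vs Plan E: Plan E, 5–0.
Option IV vs Plan C: Plan C, 3–2.
Plan E vs Plan C: Plan E, 3–2.
Every option loses at least once (Option II loses to Plan C; Plan B loses to Option II; Option IV loses to Option II; Plan E loses to Option II; Plan C loses to Plan E). The majority relation contains the cycle Option II > Plan E > Plan C > Option II, so there is no Condorcet winner.

none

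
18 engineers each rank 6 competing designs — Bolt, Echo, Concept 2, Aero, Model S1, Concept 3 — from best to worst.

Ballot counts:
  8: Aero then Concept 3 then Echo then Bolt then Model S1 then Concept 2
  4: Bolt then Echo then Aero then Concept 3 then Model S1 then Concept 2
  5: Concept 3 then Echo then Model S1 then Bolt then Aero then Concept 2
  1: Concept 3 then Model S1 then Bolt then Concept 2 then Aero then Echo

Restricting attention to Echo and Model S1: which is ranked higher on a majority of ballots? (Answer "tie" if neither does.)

Ballots ranking Echo above Model S1: 8 + 4 + 5 = 17.
Ballots ranking Model S1 above Echo: 18 − 17 = 1.
Echo wins the head-to-head 17–1.

Echo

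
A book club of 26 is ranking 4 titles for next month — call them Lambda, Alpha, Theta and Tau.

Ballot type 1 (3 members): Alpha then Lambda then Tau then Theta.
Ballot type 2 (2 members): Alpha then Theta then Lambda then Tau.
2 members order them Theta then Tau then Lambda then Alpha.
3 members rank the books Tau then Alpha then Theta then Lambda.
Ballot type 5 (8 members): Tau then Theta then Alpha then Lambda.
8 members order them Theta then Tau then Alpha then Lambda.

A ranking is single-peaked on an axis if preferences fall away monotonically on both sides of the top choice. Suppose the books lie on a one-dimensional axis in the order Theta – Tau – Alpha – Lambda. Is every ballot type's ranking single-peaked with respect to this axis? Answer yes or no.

Axis positions: Theta=1, Tau=2, Alpha=3, Lambda=4.
Ballot type 1 (peak Alpha at position 3): ranking walks positions 3-4-2-1, expanding outward from the peak — single-peaked.
Ballot type 2: ranking walks positions 3-1-4-2; Theta is ranked above Tau even though Tau lies between Theta and the peak Alpha on the axis — preferences dip and rise again. Not single-peaked.
Ballot type 3: ranking walks positions 1-2-4-3; Lambda is ranked above Alpha even though Alpha lies between Lambda and the peak Theta on the axis — preferences dip and rise again. Not single-peaked.
Ballot type 4 (peak Tau at position 2): ranking walks positions 2-3-1-4, expanding outward from the peak — single-peaked.
Ballot type 5 (peak Tau at position 2): ranking walks positions 2-1-3-4, expanding outward from the peak — single-peaked.
Ballot type 6 (peak Theta at position 1): ranking walks positions 1-2-3-4, expanding outward from the peak — single-peaked.
Ballot type 2 violates single-peakedness, so the profile is not single-peaked on this axis.

no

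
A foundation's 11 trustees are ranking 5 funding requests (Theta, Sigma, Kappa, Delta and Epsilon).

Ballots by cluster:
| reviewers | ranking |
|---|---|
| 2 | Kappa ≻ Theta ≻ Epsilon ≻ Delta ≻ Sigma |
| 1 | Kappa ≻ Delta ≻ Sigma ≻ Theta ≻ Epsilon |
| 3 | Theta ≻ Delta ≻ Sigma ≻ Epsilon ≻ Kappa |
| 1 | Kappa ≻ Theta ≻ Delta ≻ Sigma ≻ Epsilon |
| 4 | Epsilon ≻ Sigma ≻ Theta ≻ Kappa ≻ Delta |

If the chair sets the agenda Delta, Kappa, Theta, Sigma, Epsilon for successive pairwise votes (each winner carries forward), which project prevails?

Theta

Round 1: Delta vs Kappa — 3–8, Kappa advances.
Round 2: Kappa vs Theta — 4–7, Theta advances.
Round 3: Theta vs Sigma — 6–5, Theta advances.
Round 4: Theta vs Epsilon — 7–4, Theta advances.
The agenda winner is Theta.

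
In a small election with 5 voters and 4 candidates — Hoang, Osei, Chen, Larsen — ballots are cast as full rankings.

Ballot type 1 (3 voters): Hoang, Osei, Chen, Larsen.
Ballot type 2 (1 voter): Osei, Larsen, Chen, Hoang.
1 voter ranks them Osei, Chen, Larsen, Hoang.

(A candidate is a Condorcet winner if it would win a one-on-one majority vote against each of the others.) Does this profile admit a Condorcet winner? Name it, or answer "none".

Hoang

Head-to-head results (5 voters):
Hoang vs Osei: Hoang preferred on 3 ballots; Hoang wins 3–2.
Hoang vs Chen: 3 for Hoang, 2 for Chen — Hoang by 3–2.
Hoang vs Larsen: Hoang is ranked higher on 3 ballots, Larsen on 2. Hoang wins 3–2.
Osei vs Chen: Osei preferred on 3+1+1 = 5 ballots; Osei wins 5–0.
Osei vs Larsen: 3+1+1 = 5 for Osei, 0 for Larsen — Osei by 5–0.
Chen vs Larsen: Chen preferred on 3+1 = 4 ballots; Chen wins 4–1.
Only Hoang has no losses; Hoang is the Condorcet winner.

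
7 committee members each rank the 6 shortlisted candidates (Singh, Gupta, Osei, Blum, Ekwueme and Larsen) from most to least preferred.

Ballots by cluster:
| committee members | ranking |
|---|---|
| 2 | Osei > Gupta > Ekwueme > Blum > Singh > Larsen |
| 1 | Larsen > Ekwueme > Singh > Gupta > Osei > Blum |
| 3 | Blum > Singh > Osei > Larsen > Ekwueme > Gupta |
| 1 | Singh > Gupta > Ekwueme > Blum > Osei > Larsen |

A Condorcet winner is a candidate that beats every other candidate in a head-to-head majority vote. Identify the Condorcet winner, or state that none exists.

Head-to-head results (7 committee members):
Singh–Gupta: Singh 5–2.
Singh vs Osei: Singh, 5–2.
Singh vs Blum: Blum wins 5–2.
Singh vs Ekwueme: Singh, 4–3.
Singh vs Larsen: Singh, 6–1.
Gupta–Osei: Osei 5–2.
Gupta vs Blum: Gupta, 4–3.
Gupta–Ekwueme: Ekwueme 4–3.
Gupta–Larsen: Larsen 4–3.
Osei vs Blum: Blum, 4–3.
Osei–Ekwueme: Osei 5–2.
Osei vs Larsen: Osei wins 6–1.
Blum vs Ekwueme: Ekwueme wins 4–3.
Blum vs Larsen: Blum wins 6–1.
Ekwueme vs Larsen: Larsen, 4–3.
Each candidate drops at least one matchup (Singh loses to Blum; Gupta loses to Singh; Osei loses to Singh; Blum loses to Gupta; Ekwueme loses to Singh; Larsen loses to Singh); the cycle Singh beats Gupta beats Blum beats Singh rules out a Condorcet winner.

none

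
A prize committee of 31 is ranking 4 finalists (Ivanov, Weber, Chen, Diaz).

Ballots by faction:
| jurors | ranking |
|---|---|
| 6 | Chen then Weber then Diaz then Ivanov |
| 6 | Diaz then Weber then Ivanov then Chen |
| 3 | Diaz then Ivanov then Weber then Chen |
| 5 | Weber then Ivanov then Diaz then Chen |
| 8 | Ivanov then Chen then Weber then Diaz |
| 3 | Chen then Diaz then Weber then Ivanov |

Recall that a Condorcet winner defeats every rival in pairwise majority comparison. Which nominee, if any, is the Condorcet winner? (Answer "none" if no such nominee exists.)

Head-to-head results (31 jurors):
Ivanov vs Weber: Weber wins 20–11.
Ivanov vs Chen: Ivanov wins 22–9.
Ivanov vs Diaz: Diaz wins 18–13.
Weber vs Chen: Chen wins 17–14.
Weber vs Diaz: Weber wins 19–12.
Chen vs Diaz: Chen, 17–14.
Each nominee drops at least one matchup (Ivanov loses to Weber; Weber loses to Chen; Chen loses to Ivanov; Diaz loses to Weber); the cycle Ivanov beats Chen beats Weber beats Ivanov rules out a Condorcet winner.

none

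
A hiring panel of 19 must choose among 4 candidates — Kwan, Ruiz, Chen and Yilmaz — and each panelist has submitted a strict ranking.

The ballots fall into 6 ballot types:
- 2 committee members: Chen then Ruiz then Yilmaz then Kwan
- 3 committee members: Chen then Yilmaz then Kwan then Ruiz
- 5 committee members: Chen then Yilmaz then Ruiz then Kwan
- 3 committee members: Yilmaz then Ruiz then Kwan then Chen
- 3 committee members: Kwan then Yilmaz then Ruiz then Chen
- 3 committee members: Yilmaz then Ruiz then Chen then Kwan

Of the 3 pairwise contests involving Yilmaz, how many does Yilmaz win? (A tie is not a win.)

Yilmaz against each rival (19 committee members):
Yilmaz vs Kwan: Yilmaz is ranked higher on 2+3+5+3+3 = 16 ballots, Kwan on 3. Yilmaz wins 16–3.
Yilmaz vs Ruiz: Yilmaz is ranked higher on 3+5+3+3+3 = 17 ballots, Ruiz on 2. Yilmaz wins 17–2.
Yilmaz–Chen: Chen 10–9.
Yilmaz beats Kwan, Ruiz; loses to Chen — 2 pairwise wins.

2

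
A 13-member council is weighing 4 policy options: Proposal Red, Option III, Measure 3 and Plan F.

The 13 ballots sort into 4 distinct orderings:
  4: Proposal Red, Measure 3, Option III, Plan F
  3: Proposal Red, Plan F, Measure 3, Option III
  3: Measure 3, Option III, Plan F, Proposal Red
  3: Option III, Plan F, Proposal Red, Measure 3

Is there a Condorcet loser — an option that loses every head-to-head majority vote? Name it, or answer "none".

Plan F

Pairwise majorities:
Proposal Red vs Option III: Proposal Red, 7–6.
Proposal Red vs Measure 3: Proposal Red preferred on 4+3+3 = 10 ballots; Proposal Red wins 10–3.
Proposal Red vs Plan F: 7 to 6, Proposal Red.
Option III–Measure 3: Measure 3 10–3.
Option III vs Plan F: 10 to 3, Option III.
Measure 3 vs Plan F: 7 to 6, Measure 3.
Plan F loses to every other option — it is the Condorcet loser.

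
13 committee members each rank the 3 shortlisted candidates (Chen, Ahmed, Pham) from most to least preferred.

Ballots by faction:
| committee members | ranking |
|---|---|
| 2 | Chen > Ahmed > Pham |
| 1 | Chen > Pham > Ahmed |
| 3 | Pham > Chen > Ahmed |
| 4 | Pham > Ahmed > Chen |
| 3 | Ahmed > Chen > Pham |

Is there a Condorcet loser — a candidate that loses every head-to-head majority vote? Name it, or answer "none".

Chen

Head-to-head results (13 committee members):
Chen–Ahmed: Ahmed 7–6.
Chen vs Pham: 6 to 7, Pham.
Ahmed–Pham: Pham 8–5.
Chen is beaten in every head-to-head and is the Condorcet loser.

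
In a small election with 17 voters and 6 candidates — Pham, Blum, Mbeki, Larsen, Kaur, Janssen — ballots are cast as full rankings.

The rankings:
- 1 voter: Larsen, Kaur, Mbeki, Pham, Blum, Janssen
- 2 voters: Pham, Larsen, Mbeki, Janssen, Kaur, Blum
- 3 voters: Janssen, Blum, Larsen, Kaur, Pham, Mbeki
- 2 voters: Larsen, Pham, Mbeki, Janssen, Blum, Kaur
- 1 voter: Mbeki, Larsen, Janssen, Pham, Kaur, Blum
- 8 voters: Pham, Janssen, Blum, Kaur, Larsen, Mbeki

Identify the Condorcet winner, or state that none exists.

Pham

Check each pair by majority over 17 ballots:
Pham vs Blum: Pham is ranked higher on 1+2+2+1+8 = 14 ballots, Blum on 3. Pham wins 14–3.
Pham–Mbeki: Pham 15–2.
Pham vs Larsen: Pham wins 10–7.
Pham vs Kaur: Pham is ranked higher on 2+2+1+8 = 13 ballots, Kaur on 4. Pham wins 13–4.
Pham vs Janssen: Pham wins 13–4.
Blum vs Mbeki: Blum is ranked higher on 3+8 = 11 ballots, Mbeki on 6. Blum wins 11–6.
Blum vs Larsen: 11 to 6, Blum.
Blum vs Kaur: 13 to 4, Blum.
Blum vs Janssen: 1 to 16, Janssen.
Mbeki vs Larsen: Larsen wins 16–1.
Mbeki–Kaur: Kaur 12–5.
Mbeki vs Janssen: 1+2+2+1 = 6 for Mbeki, 11 for Janssen — Janssen by 11–6.
Larsen vs Kaur: 9 to 8, Larsen.
Larsen vs Janssen: Janssen, 11–6.
Kaur vs Janssen: Kaur is ranked higher on 1 ballot, Janssen on 16. Janssen wins 16–1.
Only Pham has no losses; Pham is the Condorcet winner.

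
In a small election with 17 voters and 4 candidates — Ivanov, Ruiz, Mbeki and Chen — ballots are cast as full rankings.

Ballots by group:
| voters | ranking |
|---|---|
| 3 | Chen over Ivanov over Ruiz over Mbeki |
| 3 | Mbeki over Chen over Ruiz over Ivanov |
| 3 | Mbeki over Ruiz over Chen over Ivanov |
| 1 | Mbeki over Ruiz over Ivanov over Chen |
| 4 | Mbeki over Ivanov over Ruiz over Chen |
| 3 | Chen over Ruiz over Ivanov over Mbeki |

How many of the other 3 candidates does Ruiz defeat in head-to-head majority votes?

1

Ruiz against each rival (17 voters):
Ruiz vs Ivanov: 3+3+1+3 = 10 for Ruiz, 7 for Ivanov — Ruiz by 10–7.
Ruiz vs Mbeki: 6 to 11, Mbeki.
Ruiz–Chen: Chen 9–8.
Ruiz beats Ivanov; loses to Mbeki, Chen — 1 pairwise win.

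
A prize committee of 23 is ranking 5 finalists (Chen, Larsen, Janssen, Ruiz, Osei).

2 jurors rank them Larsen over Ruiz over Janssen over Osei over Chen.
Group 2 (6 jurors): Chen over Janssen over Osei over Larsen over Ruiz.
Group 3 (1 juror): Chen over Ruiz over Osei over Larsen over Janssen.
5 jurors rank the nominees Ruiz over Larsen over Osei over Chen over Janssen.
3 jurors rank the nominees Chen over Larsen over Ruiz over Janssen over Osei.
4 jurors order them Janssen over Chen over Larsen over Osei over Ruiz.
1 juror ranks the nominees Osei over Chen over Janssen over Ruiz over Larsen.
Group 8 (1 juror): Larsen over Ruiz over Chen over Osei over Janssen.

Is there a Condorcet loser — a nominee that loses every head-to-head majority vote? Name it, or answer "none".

Osei

Head-to-head results (23 jurors):
Chen–Larsen: Chen 15–8.
Chen vs Janssen: 17 to 6, Chen.
Chen vs Ruiz: Chen wins 15–8.
Chen vs Osei: 15 to 8, Chen.
Larsen–Janssen: Larsen 12–11.
Larsen vs Ruiz: Larsen wins 16–7.
Larsen vs Osei: Larsen, 15–8.
Janssen vs Ruiz: Ruiz, 12–11.
Janssen vs Osei: 15 to 8, Janssen.
Ruiz vs Osei: Ruiz is ranked higher on 2+1+5+3+1 = 12 ballots, Osei on 11. Ruiz wins 12–11.
Only Osei has no wins; Osei is the Condorcet loser.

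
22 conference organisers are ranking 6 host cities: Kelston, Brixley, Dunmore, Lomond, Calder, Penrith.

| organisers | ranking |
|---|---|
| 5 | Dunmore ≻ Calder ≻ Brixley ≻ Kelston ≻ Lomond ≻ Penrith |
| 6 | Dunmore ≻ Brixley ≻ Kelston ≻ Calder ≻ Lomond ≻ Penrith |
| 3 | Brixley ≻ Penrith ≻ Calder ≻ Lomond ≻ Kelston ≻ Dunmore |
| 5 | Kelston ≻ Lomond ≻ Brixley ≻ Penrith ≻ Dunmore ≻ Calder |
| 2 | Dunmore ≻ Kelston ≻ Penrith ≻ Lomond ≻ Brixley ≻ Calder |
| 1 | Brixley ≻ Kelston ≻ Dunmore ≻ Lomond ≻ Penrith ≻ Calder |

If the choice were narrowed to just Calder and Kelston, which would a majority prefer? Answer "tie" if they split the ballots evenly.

Kelston

Ballots ranking Calder above Kelston: 5 + 3 = 8.
Ballots ranking Kelston above Calder: 22 − 8 = 14.
Kelston wins the head-to-head 14–8.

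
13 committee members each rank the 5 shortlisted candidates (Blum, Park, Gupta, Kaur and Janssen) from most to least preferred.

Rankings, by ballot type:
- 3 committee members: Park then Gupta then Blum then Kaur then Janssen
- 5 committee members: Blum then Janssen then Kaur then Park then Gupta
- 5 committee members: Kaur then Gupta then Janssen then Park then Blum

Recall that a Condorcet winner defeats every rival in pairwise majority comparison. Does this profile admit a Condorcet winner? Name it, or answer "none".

none

Check each pair by majority over 13 ballots:
Blum vs Park: Park, 8–5.
Blum–Gupta: Gupta 8–5.
Blum vs Kaur: Blum wins 8–5.
Blum vs Janssen: Blum wins 8–5.
Park vs Gupta: Park, 8–5.
Park vs Kaur: Kaur, 10–3.
Park vs Janssen: Janssen, 10–3.
Gupta vs Kaur: Kaur wins 10–3.
Gupta vs Janssen: Gupta, 8–5.
Kaur–Janssen: Kaur 8–5.
Each candidate drops at least one matchup (Blum loses to Park; Park loses to Kaur; Gupta loses to Park; Kaur loses to Blum; Janssen loses to Blum); the cycle Blum → Kaur → Park → Blum rules out a Condorcet winner.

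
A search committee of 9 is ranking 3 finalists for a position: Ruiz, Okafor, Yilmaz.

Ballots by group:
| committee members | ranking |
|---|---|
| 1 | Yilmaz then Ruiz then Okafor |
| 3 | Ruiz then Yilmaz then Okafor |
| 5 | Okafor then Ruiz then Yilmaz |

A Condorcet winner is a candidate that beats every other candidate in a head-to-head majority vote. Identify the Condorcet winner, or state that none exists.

Pairwise majorities:
Ruiz vs Okafor: Okafor, 5–4.
Ruiz vs Yilmaz: Ruiz wins 8–1.
Okafor vs Yilmaz: Okafor, 5–4.
Okafor wins every pairwise contest, so Okafor is the Condorcet winner.

Okafor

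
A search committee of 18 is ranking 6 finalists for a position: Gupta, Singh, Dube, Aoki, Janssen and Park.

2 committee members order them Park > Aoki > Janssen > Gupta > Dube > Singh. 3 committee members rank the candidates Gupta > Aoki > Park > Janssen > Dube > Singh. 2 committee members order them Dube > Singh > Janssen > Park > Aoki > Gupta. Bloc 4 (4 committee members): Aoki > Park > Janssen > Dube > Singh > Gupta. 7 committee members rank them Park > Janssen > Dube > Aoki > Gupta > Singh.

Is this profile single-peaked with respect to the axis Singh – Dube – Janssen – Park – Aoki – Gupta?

Axis positions: Singh=1, Dube=2, Janssen=3, Park=4, Aoki=5, Gupta=6.
Bloc 1 (peak Park at position 4): ranking walks positions 4-5-3-6-2-1, expanding outward from the peak — single-peaked.
Bloc 2 (peak Gupta at position 6): ranking walks positions 6-5-4-3-2-1, expanding outward from the peak — single-peaked.
Bloc 3 (peak Dube at position 2): ranking walks positions 2-1-3-4-5-6, expanding outward from the peak — single-peaked.
Bloc 4 (peak Aoki at position 5): ranking walks positions 5-4-3-2-1-6, expanding outward from the peak — single-peaked.
Bloc 5 (peak Park at position 4): ranking walks positions 4-3-2-5-6-1, expanding outward from the peak — single-peaked.
Every ranking is single-peaked on this axis.

yes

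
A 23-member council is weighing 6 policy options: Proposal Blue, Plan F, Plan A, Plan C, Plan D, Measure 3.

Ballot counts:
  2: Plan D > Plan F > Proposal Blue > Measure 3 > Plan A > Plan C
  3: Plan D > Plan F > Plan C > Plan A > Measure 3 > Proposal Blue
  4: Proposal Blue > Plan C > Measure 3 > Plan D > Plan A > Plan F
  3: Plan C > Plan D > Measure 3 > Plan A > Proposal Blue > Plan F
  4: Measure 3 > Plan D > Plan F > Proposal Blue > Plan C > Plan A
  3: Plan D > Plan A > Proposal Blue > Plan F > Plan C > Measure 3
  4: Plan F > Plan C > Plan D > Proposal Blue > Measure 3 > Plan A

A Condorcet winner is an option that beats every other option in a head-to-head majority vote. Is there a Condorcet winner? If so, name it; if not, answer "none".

Plan D

Check each pair by majority over 23 ballots:
Proposal Blue vs Plan F: Proposal Blue is ranked higher on 4+3+3 = 10 ballots, Plan F on 13. Plan F wins 13–10.
Proposal Blue vs Plan A: 14 to 9, Proposal Blue.
Proposal Blue vs Plan C: Proposal Blue preferred on 2+4+4+3 = 13 ballots; Proposal Blue wins 13–10.
Proposal Blue vs Plan D: 4 to 19, Plan D.
Proposal Blue vs Measure 3: Proposal Blue preferred on 2+4+3+4 = 13 ballots; Proposal Blue wins 13–10.
Plan F vs Plan A: 2+3+4+4 = 13 for Plan F, 10 for Plan A — Plan F by 13–10.
Plan F vs Plan C: 16 to 7, Plan F.
Plan F vs Plan D: Plan F preferred on 4 ballots; Plan D wins 19–4.
Plan F vs Measure 3: Plan F preferred on 2+3+3+4 = 12 ballots; Plan F wins 12–11.
Plan A vs Plan C: 5 to 18, Plan C.
Plan A vs Plan D: Plan A is ranked higher on 0 ballots, Plan D on 23. Plan D wins 23–0.
Plan A vs Measure 3: 3+3 = 6 for Plan A, 17 for Measure 3 — Measure 3 by 17–6.
Plan C vs Plan D: 11 to 12, Plan D.
Plan C vs Measure 3: 3+4+3+3+4 = 17 for Plan C, 6 for Measure 3 — Plan C by 17–6.
Plan D vs Measure 3: 2+3+3+3+4 = 15 for Plan D, 8 for Measure 3 — Plan D by 15–8.
Plan D beats each of Proposal Blue, Plan F, Plan A, Plan C, Measure 3 — Plan D is the Condorcet winner.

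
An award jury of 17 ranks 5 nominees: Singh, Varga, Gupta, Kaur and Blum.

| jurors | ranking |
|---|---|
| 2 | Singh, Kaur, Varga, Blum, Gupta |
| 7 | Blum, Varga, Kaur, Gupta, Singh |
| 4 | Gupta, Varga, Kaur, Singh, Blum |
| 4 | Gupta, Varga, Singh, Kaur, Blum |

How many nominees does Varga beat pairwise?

4

Varga against each rival (17 jurors):
Varga vs Singh: Varga, 15–2.
Varga vs Gupta: 9 to 8, Varga.
Varga vs Kaur: Varga preferred on 7+4+4 = 15 ballots; Varga wins 15–2.
Varga vs Blum: 2+4+4 = 10 for Varga, 7 for Blum — Varga by 10–7.
Varga beats Singh, Gupta, Kaur, Blum — 4 pairwise wins.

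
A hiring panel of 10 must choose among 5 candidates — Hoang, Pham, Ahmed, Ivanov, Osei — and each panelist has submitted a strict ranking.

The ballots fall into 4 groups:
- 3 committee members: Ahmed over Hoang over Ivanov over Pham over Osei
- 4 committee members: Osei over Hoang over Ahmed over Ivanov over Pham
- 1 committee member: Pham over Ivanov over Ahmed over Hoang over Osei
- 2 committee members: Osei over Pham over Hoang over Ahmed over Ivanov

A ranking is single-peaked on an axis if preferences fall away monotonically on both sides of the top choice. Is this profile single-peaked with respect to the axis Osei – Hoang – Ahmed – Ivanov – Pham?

Axis positions: Osei=1, Hoang=2, Ahmed=3, Ivanov=4, Pham=5.
Group 1 (peak Ahmed at position 3): ranking walks positions 3-2-4-5-1, expanding outward from the peak — single-peaked.
Group 2 (peak Osei at position 1): ranking walks positions 1-2-3-4-5, expanding outward from the peak — single-peaked.
Group 3 (peak Pham at position 5): ranking walks positions 5-4-3-2-1, expanding outward from the peak — single-peaked.
Group 4: ranking walks positions 1-5-2-3-4; Pham is ranked above Hoang even though Hoang lies between Pham and the peak Osei on the axis — preferences dip and rise again. Not single-peaked.
Group 4 violates single-peakedness, so the profile is not single-peaked on this axis.

no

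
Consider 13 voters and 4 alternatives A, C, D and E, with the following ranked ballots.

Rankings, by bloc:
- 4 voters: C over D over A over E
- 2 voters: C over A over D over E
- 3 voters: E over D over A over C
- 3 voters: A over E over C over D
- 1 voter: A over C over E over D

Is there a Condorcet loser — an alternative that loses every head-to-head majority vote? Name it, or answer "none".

none

Pairwise majorities:
A vs C: 3+3+1 = 7 for A, 6 for C — A by 7–6.
A vs D: D, 7–6.
A vs E: A is ranked higher on 4+2+3+1 = 10 ballots, E on 3. A wins 10–3.
C vs D: 4+2+3+1 = 10 for C, 3 for D — C by 10–3.
C vs E: C is ranked higher on 4+2+1 = 7 ballots, E on 6. C wins 7–6.
D vs E: 6 to 7, E.
No alternative is winless: A beats C; C beats D; D beats A; E beats D. There is no Condorcet loser.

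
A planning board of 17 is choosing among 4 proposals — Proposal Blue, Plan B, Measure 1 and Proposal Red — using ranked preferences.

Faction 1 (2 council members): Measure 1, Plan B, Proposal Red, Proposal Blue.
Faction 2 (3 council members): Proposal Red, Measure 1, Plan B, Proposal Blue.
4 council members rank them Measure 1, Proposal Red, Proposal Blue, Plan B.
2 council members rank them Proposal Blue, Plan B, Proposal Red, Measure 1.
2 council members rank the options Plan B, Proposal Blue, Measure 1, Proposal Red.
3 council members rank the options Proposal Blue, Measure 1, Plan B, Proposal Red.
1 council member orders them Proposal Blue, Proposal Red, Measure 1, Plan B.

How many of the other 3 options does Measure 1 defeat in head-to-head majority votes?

3

Measure 1 against each rival (17 council members):
Measure 1 vs Proposal Blue: Measure 1 preferred on 2+3+4 = 9 ballots; Measure 1 wins 9–8.
Measure 1–Plan B: Measure 1 13–4.
Measure 1–Proposal Red: Measure 1 11–6.
Measure 1 beats Proposal Blue, Plan B, Proposal Red — 3 pairwise wins.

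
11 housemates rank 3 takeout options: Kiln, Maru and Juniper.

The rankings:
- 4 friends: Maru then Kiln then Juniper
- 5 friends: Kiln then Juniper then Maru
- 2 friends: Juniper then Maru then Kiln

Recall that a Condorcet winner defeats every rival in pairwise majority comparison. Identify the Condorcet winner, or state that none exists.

Check each pair by majority over 11 ballots:
Kiln vs Maru: 5 for Kiln, 6 for Maru — Maru by 6–5.
Kiln vs Juniper: Kiln preferred on 4+5 = 9 ballots; Kiln wins 9–2.
Maru vs Juniper: Maru preferred on 4 ballots; Juniper wins 7–4.
Each restaurant drops at least one matchup (Kiln loses to Maru; Maru loses to Juniper; Juniper loses to Kiln); the cycle Kiln > Juniper > Maru > Kiln rules out a Condorcet winner.

none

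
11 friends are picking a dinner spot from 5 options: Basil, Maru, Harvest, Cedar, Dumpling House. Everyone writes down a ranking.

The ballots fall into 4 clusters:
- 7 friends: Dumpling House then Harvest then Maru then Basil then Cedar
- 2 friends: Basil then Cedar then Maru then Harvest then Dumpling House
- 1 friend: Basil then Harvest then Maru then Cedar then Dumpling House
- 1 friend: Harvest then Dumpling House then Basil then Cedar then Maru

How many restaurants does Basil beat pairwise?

1

Basil against each rival (11 friends):
Basil vs Maru: 4 to 7, Maru.
Basil vs Harvest: 3 to 8, Harvest.
Basil vs Cedar: Basil preferred on 7+2+1+1 = 11 ballots; Basil wins 11–0.
Basil–Dumpling House: Dumpling House 8–3.
Basil beats Cedar; loses to Maru, Harvest, Dumpling House — 1 pairwise win.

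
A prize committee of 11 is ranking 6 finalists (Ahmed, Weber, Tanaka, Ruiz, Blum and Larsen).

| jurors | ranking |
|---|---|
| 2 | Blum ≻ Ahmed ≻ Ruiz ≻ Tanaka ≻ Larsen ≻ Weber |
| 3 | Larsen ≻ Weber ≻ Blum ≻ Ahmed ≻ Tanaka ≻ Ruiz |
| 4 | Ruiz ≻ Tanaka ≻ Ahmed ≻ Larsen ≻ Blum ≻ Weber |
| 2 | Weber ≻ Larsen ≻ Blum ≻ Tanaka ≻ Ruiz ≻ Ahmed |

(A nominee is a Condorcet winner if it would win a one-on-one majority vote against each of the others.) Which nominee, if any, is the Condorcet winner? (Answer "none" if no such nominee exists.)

none

Check each pair by majority over 11 ballots:
Ahmed–Weber: Ahmed 6–5.
Ahmed vs Tanaka: Ahmed is ranked higher on 2+3 = 5 ballots, Tanaka on 6. Tanaka wins 6–5.
Ahmed–Ruiz: Ruiz 6–5.
Ahmed–Blum: Blum 7–4.
Ahmed vs Larsen: 6 to 5, Ahmed.
Weber vs Tanaka: Tanaka wins 6–5.
Weber–Ruiz: Ruiz 6–5.
Weber vs Blum: 5 to 6, Blum.
Weber vs Larsen: Larsen wins 9–2.
Tanaka vs Ruiz: 3+2 = 5 for Tanaka, 6 for Ruiz — Ruiz by 6–5.
Tanaka vs Blum: Blum wins 7–4.
Tanaka–Larsen: Tanaka 6–5.
Ruiz–Blum: Blum 7–4.
Ruiz vs Larsen: Ruiz wins 6–5.
Blum vs Larsen: Larsen wins 9–2.
Every nominee loses at least once (Ahmed loses to Tanaka; Weber loses to Ahmed; Tanaka loses to Ruiz; Ruiz loses to Blum; Blum loses to Larsen; Larsen loses to Ahmed). The majority relation contains the cycle Ahmed beats Larsen beats Blum beats Ahmed, so there is no Condorcet winner.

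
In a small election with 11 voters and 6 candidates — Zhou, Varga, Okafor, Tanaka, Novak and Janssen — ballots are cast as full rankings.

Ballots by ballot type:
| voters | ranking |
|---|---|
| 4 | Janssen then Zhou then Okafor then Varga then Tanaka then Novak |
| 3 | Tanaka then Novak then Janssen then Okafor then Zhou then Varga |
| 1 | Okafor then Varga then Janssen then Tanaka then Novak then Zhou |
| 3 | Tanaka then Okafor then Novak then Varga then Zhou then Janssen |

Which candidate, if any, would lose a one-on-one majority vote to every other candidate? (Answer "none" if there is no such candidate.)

Varga

Pairwise majorities:
Zhou vs Varga: Zhou wins 7–4.
Zhou vs Okafor: Zhou is ranked higher on 4 ballots, Okafor on 7. Okafor wins 7–4.
Zhou vs Tanaka: Zhou is ranked higher on 4 ballots, Tanaka on 7. Tanaka wins 7–4.
Zhou vs Novak: Novak wins 7–4.
Zhou vs Janssen: 3 to 8, Janssen.
Varga vs Okafor: Varga is ranked higher on 0 ballots, Okafor on 11. Okafor wins 11–0.
Varga vs Tanaka: 4+1 = 5 for Varga, 6 for Tanaka — Tanaka by 6–5.
Varga vs Novak: 4+1 = 5 for Varga, 6 for Novak — Novak by 6–5.
Varga vs Janssen: Janssen, 7–4.
Okafor vs Tanaka: Okafor is ranked higher on 4+1 = 5 ballots, Tanaka on 6. Tanaka wins 6–5.
Okafor vs Novak: 4+1+3 = 8 for Okafor, 3 for Novak — Okafor by 8–3.
Okafor–Janssen: Janssen 7–4.
Tanaka vs Novak: 4+3+1+3 = 11 for Tanaka, 0 for Novak — Tanaka by 11–0.
Tanaka–Janssen: Tanaka 6–5.
Novak vs Janssen: 3+3 = 6 for Novak, 5 for Janssen — Novak by 6–5.
Varga loses to every other candidate — it is the Condorcet loser.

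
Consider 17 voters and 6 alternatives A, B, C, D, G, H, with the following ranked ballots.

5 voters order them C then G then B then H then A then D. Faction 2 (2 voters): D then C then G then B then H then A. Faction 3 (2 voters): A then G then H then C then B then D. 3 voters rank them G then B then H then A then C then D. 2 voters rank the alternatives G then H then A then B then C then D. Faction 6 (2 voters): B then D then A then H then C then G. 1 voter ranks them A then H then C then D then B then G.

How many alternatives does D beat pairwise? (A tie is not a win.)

0

D against each rival (17 voters):
D vs A: D is ranked higher on 2+2 = 4 ballots, A on 13. A wins 13–4.
D–B: B 14–3.
D vs C: D is ranked higher on 2+2 = 4 ballots, C on 13. C wins 13–4.
D vs G: G wins 12–5.
D vs H: 2+2 = 4 for D, 13 for H — H by 13–4.
D beats no one; loses to A, B, C, G, H — 0 pairwise wins.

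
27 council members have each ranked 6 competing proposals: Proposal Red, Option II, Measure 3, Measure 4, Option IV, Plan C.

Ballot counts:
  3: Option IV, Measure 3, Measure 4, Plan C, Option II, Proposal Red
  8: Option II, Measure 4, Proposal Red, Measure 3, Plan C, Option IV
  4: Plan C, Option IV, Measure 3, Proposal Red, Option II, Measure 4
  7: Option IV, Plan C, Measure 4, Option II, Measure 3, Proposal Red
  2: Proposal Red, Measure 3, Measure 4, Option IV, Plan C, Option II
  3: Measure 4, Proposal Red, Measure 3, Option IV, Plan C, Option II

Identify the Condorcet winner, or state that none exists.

Head-to-head results (27 council members):
Proposal Red vs Option II: Option II, 18–9.
Proposal Red vs Measure 3: Measure 3, 14–13.
Proposal Red vs Measure 4: Measure 4, 21–6.
Proposal Red vs Option IV: Option IV wins 14–13.
Proposal Red–Plan C: Plan C 14–13.
Option II–Measure 3: Option II 15–12.
Option II–Measure 4: Measure 4 15–12.
Option II vs Option IV: Option IV wins 19–8.
Option II vs Plan C: Plan C wins 19–8.
Measure 3–Measure 4: Measure 4 18–9.
Measure 3 vs Option IV: Option IV wins 14–13.
Measure 3–Plan C: Measure 3 16–11.
Measure 4 vs Option IV: Option IV wins 14–13.
Measure 4–Plan C: Measure 4 16–11.
Option IV vs Plan C: Option IV wins 15–12.
Only Option IV has no losses; Option IV is the Condorcet winner.

Option IV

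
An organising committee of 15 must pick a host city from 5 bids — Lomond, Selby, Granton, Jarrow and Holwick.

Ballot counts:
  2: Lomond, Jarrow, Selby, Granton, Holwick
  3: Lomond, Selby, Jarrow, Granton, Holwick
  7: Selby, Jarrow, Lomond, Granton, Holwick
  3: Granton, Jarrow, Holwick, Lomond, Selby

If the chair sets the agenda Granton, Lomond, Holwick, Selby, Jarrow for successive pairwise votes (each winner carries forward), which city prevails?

Jarrow

Round 1: Granton vs Lomond — 3–12, Lomond advances.
Round 2: Lomond vs Holwick — 12–3, Lomond advances.
Round 3: Lomond vs Selby — 8–7, Lomond advances.
Round 4: Lomond vs Jarrow — 5–10, Jarrow advances.
Jarrow survives the agenda.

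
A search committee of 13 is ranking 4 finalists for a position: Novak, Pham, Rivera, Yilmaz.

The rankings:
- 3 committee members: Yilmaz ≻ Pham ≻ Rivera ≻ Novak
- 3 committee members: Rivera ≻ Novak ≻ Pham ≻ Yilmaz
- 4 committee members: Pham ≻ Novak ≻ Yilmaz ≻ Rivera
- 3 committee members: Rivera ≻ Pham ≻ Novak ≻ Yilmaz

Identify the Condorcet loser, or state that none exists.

none

Pairwise majorities:
Novak vs Pham: Pham wins 10–3.
Novak vs Rivera: Rivera, 9–4.
Novak vs Yilmaz: Novak preferred on 3+4+3 = 10 ballots; Novak wins 10–3.
Pham vs Rivera: 7 to 6, Pham.
Pham vs Yilmaz: Pham is ranked higher on 3+4+3 = 10 ballots, Yilmaz on 3. Pham wins 10–3.
Rivera vs Yilmaz: Rivera is ranked higher on 3+3 = 6 ballots, Yilmaz on 7. Yilmaz wins 7–6.
No candidate is winless: Novak beats Yilmaz; Pham beats Novak; Rivera beats Novak; Yilmaz beats Rivera. There is no Condorcet loser.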